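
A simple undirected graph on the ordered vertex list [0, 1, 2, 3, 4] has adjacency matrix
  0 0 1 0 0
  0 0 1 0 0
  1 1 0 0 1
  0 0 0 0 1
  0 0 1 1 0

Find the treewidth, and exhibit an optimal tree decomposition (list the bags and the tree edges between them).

Each bag holds 2 vertices, so the decomposition has width 1, which upper-bounds the treewidth. G has an edge, so its treewidth is at least 1. Therefore the treewidth is 1.

Treewidth 1.
One such decomposition:
Bags: B1 = {1, 2}  B2 = {2, 4}  B3 = {3, 4}  B4 = {0, 2}
Tree: B1–B2, B2–B3, B2–B4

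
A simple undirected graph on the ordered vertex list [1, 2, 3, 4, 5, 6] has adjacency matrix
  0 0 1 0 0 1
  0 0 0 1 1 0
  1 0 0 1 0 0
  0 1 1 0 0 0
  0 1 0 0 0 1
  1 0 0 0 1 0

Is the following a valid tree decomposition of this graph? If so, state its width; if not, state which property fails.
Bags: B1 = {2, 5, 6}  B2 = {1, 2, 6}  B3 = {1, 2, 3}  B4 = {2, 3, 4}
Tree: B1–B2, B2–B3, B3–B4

Yes; width 2.

Vertex coverage: the bags together contain {1, 2, 3, 4, 5, 6}, the full vertex set. Edge coverage: each edge of G has both endpoints in at least one bag. Running intersection: for every vertex, the bags containing it form a connected subtree. All three properties hold, so this is a valid tree decomposition of width max|bag| − 1 = 2, and hence tw(G) ≤ 2.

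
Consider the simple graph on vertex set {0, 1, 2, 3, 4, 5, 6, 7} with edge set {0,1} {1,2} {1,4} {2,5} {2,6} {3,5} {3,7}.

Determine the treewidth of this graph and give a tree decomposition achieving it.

Treewidth 1.
One optimal decomposition is:
Bags: B1 = {3, 5}  B2 = {2, 5}  B3 = {3, 7}  B4 = {2, 6}  B5 = {1, 2}  B6 = {0, 1}  B7 = {1, 4}
Tree: B1–B2, B1–B3, B2–B4, B2–B5, B5–B6, B6–B7

Each bag holds 2 vertices, so the decomposition has width 1, which upper-bounds the treewidth. Since G has at least one edge (e.g. 5–3), it is not an edgeless graph, so tw(G) ≥ 1. The upper and lower bounds meet at 1, so that is the treewidth.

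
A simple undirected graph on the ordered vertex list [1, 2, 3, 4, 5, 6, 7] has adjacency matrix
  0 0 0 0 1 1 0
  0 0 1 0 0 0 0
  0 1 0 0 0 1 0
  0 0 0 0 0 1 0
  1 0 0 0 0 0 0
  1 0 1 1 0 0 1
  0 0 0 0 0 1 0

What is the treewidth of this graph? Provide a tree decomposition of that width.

The largest bag has 2 vertices, giving width 1; this decomposition certifies tw(G) ≤ 1. Any graph with an edge has treewidth ≥ 1, and G has the edge 6–7. Therefore the treewidth is 1.

Treewidth 1.
One such decomposition:
Bags: B1 = {6, 7}  B2 = {4, 6}  B3 = {1, 6}  B4 = {1, 5}  B5 = {3, 6}  B6 = {2, 3}
Tree: B1–B2, B2–B3, B3–B4, B2–B5, B5–B6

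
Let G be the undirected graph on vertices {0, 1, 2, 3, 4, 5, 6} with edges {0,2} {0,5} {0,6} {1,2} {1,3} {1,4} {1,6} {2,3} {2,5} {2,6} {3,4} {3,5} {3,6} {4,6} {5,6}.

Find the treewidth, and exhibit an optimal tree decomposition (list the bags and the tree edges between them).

Each bag holds 4 vertices, so the decomposition has width 3, which upper-bounds the treewidth. Conversely, {0, 2, 5, 6} is a clique of size 4, and the vertices of any clique must share a bag in every tree decomposition; so some bag has ≥ 4 vertices and tw(G) ≥ 3. Hence tw(G) = 3 exactly.

Treewidth 3.
One such decomposition:
Bags: B1 = {2, 3, 5, 6}  B2 = {1, 2, 3, 6}  B3 = {0, 2, 5, 6}  B4 = {1, 3, 4, 6}
Tree: B1–B2, B1–B3, B2–B4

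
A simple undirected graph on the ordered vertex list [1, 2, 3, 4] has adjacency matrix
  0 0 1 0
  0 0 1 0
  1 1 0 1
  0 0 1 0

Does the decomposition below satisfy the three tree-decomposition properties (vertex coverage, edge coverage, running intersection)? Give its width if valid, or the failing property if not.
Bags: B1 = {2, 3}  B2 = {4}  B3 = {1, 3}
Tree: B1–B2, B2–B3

No — edge (3,4) lies in no bag.

A tree decomposition must satisfy three properties: every vertex lies in some bag; for every edge, both endpoints lie together in some bag; and for every vertex, the bags containing it form a connected subtree. Here edge (3,4) lies in no bag, so the decomposition is invalid.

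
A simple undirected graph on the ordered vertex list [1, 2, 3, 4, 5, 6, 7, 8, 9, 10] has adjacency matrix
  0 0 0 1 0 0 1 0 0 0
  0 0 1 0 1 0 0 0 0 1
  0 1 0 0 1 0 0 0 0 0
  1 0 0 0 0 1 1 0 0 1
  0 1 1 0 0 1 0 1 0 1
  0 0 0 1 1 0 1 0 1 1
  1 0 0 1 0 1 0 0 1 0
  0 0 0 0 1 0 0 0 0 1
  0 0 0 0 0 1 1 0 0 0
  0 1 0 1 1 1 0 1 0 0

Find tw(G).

A width-2 tree decomposition is:
Bags: B1 = {6, 7, 9}  B2 = {4, 6, 7}  B3 = {4, 6, 10}  B4 = {5, 6, 10}  B5 = {1, 4, 7}  B6 = {2, 5, 10}  B7 = {2, 3, 5}  B8 = {5, 8, 10}
Tree: B1–B2, B2–B3, B3–B4, B2–B5, B4–B6, B6–B7, B6–B8
The largest bag has 3 vertices, giving width 2; this decomposition certifies tw(G) ≤ 2. On the other hand G contains the 3-clique {1, 4, 7}. A clique must lie in a single bag of any decomposition, so no decomposition can have width below 2. Combining the bounds, tw(G) = 2.

2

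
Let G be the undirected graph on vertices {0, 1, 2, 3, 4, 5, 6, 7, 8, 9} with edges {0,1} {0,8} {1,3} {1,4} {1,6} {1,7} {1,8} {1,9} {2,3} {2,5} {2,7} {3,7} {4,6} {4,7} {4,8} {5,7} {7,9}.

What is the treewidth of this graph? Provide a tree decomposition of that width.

Each bag holds 3 vertices, so the decomposition has width 2, which upper-bounds the treewidth. Conversely, {0, 1, 8} is a clique of size 3, and the vertices of any clique must share a bag in every tree decomposition; so some bag has ≥ 3 vertices and tw(G) ≥ 2. The upper and lower bounds meet at 2, so that is the treewidth.

Treewidth 2.
Bags: B1 = {1, 4, 7}  B2 = {1, 4, 8}  B3 = {1, 3, 7}  B4 = {2, 3, 7}  B5 = {2, 5, 7}  B6 = {1, 7, 9}  B7 = {0, 1, 8}  B8 = {1, 4, 6}
Tree: B1–B2, B1–B3, B3–B4, B4–B5, B3–B6, B2–B7, B2–B8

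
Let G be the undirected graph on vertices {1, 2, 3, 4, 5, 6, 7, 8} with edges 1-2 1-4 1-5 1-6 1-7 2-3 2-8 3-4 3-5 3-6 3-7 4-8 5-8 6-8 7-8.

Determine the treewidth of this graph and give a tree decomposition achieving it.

Each bag holds 4 vertices, so the decomposition has width 3, which upper-bounds the treewidth. For the lower bound: the 4 vertex sets {1,4}, {7,8}, {3}, {6} are disjoint, each induces a connected subgraph, and every pair is joined by at least one edge of G. Contracting each set to a single vertex therefore yields K_{4} as a minor, and since treewidth is minor-monotone, tw(G) ≥ tw(K_{4}) = 3. The upper and lower bounds meet at 3, so that is the treewidth.

Treewidth 3.
One optimal decomposition is:
Bags: B1 = {1, 3, 4, 8}  B2 = {1, 3, 7, 8}  B3 = {1, 3, 6, 8}  B4 = {1, 2, 3, 8}  B5 = {1, 3, 5, 8}
Tree: B1–B2, B2–B3, B3–B4, B4–B5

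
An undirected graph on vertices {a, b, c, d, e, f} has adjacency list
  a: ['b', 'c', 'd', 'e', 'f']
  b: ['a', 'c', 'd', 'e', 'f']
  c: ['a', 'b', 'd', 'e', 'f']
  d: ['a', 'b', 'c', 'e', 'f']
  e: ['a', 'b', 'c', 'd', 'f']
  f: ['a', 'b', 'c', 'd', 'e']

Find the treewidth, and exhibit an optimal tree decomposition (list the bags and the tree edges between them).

Treewidth 5.
One such decomposition:
Bags: B1 = {a, b, c, d, e, f}
Tree: (single bag)

A single bag containing all 6 vertices is trivially a valid decomposition of width 5. On the other hand G contains the 6-clique {a, b, c, d, e, f}. A clique must lie in a single bag of any decomposition, so no decomposition can have width below 5. Hence tw(G) = 5 exactly.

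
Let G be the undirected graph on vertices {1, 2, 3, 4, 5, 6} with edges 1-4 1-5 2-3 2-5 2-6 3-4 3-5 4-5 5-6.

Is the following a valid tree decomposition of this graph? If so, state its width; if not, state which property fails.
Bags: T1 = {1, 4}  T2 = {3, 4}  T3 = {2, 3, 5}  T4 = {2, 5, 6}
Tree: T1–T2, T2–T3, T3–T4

A tree decomposition must satisfy three properties: every vertex lies in some bag; for every edge, both endpoints lie together in some bag; and for every vertex, the bags containing it form a connected subtree. Here edge (5,1) lies in no bag, so the decomposition is invalid.

No — edge (5,1) lies in no bag.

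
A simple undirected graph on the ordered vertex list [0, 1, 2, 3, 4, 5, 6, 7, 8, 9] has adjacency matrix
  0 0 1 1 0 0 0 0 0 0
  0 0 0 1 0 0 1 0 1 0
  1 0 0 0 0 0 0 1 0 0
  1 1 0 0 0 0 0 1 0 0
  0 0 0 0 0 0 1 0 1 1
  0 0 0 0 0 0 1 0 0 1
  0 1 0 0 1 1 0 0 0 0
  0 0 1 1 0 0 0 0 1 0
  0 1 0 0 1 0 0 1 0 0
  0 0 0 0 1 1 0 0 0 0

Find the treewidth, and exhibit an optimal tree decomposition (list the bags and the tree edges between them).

Treewidth 2.
Bags: B1 = {5, 6, 9}  B2 = {4, 6, 9}  B3 = {1, 4, 6}  B4 = {1, 4, 8}  B5 = {1, 3, 8}  B6 = {3, 7, 8}  B7 = {0, 3, 7}  B8 = {0, 2, 7}
Tree: B1–B2, B2–B3, B3–B4, B4–B5, B5–B6, B6–B7, B7–B8

Every bag has size at most 3, so the width is 3 − 1 = 2 and tw(G) ≤ 2. The edges 5–9–4–6–5 form a cycle, so G is not a tree and its treewidth is at least 2. Hence tw(G) = 2 exactly.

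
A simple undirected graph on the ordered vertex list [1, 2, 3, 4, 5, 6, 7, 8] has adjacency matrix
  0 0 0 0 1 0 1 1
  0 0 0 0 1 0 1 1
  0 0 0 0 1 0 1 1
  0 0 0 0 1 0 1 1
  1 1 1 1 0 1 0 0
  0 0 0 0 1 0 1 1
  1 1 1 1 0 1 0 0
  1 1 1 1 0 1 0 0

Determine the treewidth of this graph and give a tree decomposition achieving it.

Treewidth 3.
Bags: B1 = {1, 5, 7, 8}  B2 = {3, 5, 7, 8}  B3 = {2, 5, 7, 8}  B4 = {5, 6, 7, 8}  B5 = {4, 5, 7, 8}
Tree: B1–B2, B2–B3, B3–B4, B4–B5

The largest bag has 4 vertices, giving width 3; this decomposition certifies tw(G) ≤ 3. For the lower bound: the 4 vertex sets {1,8}, {3,5}, {7}, {2} are disjoint, each induces a connected subgraph, and every pair is joined by at least one edge of G. Contracting each set to a single vertex therefore yields K_{4} as a minor, and since treewidth is minor-monotone, tw(G) ≥ tw(K_{4}) = 3. The upper and lower bounds meet at 3, so that is the treewidth.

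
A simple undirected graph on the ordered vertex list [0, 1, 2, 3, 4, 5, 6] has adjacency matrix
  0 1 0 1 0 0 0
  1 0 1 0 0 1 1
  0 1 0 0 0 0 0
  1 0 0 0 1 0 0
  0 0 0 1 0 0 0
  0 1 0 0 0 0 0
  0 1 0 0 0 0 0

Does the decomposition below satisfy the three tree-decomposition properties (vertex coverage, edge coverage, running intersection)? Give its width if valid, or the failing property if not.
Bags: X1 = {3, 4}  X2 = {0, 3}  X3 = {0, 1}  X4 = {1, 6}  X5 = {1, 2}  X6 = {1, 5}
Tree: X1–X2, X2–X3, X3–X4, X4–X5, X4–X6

Yes; width 1.

Vertex coverage: the bags together contain {0, 1, 2, 3, 4, 5, 6}, the full vertex set. Edge coverage: each edge of G has both endpoints in at least one bag. Running intersection: for every vertex, the bags containing it form a connected subtree. All three properties hold, so this is a valid tree decomposition of width max|bag| − 1 = 1, and hence tw(G) ≤ 1.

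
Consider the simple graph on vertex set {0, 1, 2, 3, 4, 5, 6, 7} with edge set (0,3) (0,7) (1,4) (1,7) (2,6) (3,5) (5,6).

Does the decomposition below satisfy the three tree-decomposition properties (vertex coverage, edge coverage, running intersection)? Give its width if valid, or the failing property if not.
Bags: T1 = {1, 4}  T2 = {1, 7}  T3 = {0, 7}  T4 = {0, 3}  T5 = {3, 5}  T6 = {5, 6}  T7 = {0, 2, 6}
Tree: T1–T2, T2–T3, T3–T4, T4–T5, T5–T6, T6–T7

No — bags containing vertex 0 are not connected in the tree.

A tree decomposition must satisfy three properties: every vertex lies in some bag; for every edge, both endpoints lie together in some bag; and for every vertex, the bags containing it form a connected subtree. Here bags containing vertex 0 are not connected in the tree, so the decomposition is invalid.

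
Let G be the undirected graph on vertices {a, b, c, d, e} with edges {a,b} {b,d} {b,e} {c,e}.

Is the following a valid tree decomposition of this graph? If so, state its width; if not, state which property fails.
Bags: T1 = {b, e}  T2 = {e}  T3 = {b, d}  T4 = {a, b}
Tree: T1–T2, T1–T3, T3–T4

A tree decomposition must satisfy three properties: every vertex lies in some bag; for every edge, both endpoints lie together in some bag; and for every vertex, the bags containing it form a connected subtree. Here vertex c appears in no bag, so the decomposition is invalid.

No — vertex c appears in no bag.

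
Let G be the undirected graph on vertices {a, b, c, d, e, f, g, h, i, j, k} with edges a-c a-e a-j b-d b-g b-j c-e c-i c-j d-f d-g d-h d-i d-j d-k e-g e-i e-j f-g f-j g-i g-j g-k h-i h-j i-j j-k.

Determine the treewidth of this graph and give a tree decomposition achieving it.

Each bag holds 4 vertices, so the decomposition has width 3, which upper-bounds the treewidth. Conversely, {d, f, g, j} is a clique of size 4, and the vertices of any clique must share a bag in every tree decomposition; so some bag has ≥ 4 vertices and tw(G) ≥ 3. The upper and lower bounds meet at 3, so that is the treewidth.

Treewidth 3.
One optimal decomposition is:
Bags: B1 = {d, g, i, j}  B2 = {d, g, j, k}  B3 = {e, g, i, j}  B4 = {b, d, g, j}  B5 = {d, f, g, j}  B6 = {c, e, i, j}  B7 = {a, c, e, j}  B8 = {d, h, i, j}
Tree: B1–B2, B1–B3, B1–B4, B2–B5, B3–B6, B6–B7, B1–B8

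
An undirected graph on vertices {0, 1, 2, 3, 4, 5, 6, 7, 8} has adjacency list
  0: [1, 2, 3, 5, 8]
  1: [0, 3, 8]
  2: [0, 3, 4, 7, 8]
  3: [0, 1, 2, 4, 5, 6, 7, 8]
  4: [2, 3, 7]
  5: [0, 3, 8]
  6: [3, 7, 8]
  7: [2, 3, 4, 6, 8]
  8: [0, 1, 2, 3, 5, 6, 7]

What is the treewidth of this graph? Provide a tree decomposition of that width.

The largest bag has 4 vertices, giving width 3; this decomposition certifies tw(G) ≤ 3. For the lower bound, the 4 vertices {0, 1, 3, 8} are pairwise adjacent, and any tree decomposition puts a clique entirely inside one bag — forcing width ≥ 3. Combining the bounds, tw(G) = 3.

Treewidth 3.
One optimal decomposition is:
Bags: B1 = {2, 3, 7, 8}  B2 = {2, 3, 4, 7}  B3 = {0, 2, 3, 8}  B4 = {0, 1, 3, 8}  B5 = {3, 6, 7, 8}  B6 = {0, 3, 5, 8}
Tree: B1–B2, B1–B3, B3–B4, B1–B5, B4–B6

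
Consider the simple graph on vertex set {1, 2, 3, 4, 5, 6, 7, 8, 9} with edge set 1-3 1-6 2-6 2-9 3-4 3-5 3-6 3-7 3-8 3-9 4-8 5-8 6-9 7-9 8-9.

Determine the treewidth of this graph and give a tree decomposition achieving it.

Treewidth 2.
Bags: B1 = {3, 8, 9}  B2 = {3, 4, 8}  B3 = {3, 7, 9}  B4 = {3, 6, 9}  B5 = {2, 6, 9}  B6 = {3, 5, 8}  B7 = {1, 3, 6}
Tree: B1–B2, B1–B3, B3–B4, B4–B5, B1–B6, B4–B7

Every bag has size at most 3, so the width is 3 − 1 = 2 and tw(G) ≤ 2. On the other hand G contains the 3-clique {2, 6, 9}. A clique must lie in a single bag of any decomposition, so no decomposition can have width below 2. Therefore the treewidth is 2.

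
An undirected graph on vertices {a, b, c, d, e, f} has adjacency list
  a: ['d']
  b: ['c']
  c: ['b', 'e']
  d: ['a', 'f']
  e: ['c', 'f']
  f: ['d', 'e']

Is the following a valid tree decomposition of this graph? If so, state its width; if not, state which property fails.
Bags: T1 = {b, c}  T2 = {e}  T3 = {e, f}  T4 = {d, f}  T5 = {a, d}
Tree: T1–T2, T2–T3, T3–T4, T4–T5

A tree decomposition must satisfy three properties: every vertex lies in some bag; for every edge, both endpoints lie together in some bag; and for every vertex, the bags containing it form a connected subtree. Here edge (c,e) lies in no bag, so the decomposition is invalid.

No — edge (c,e) lies in no bag.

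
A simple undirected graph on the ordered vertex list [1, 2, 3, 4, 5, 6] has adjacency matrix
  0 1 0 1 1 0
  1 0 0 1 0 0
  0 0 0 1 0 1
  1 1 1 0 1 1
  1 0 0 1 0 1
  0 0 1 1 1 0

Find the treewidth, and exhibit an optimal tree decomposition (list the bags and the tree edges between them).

Treewidth 2.
Bags: B1 = {4, 5, 6}  B2 = {1, 4, 5}  B3 = {1, 2, 4}  B4 = {3, 4, 6}
Tree: B1–B2, B2–B3, B1–B4

Every bag has size at most 3, so the width is 3 − 1 = 2 and tw(G) ≤ 2. On the other hand G contains the 3-clique {1, 2, 4}. A clique must lie in a single bag of any decomposition, so no decomposition can have width below 2. Combining the bounds, tw(G) = 2.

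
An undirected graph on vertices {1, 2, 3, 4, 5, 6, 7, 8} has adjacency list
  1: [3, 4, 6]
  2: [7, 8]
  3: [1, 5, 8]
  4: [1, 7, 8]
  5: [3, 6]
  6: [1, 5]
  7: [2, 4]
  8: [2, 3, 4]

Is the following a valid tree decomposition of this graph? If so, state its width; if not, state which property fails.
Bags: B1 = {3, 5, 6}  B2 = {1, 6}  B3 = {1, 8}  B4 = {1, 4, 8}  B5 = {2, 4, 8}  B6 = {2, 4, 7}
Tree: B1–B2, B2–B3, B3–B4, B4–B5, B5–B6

A tree decomposition must satisfy three properties: every vertex lies in some bag; for every edge, both endpoints lie together in some bag; and for every vertex, the bags containing it form a connected subtree. Here edge (3,1) lies in no bag, so the decomposition is invalid.

No — edge (3,1) lies in no bag.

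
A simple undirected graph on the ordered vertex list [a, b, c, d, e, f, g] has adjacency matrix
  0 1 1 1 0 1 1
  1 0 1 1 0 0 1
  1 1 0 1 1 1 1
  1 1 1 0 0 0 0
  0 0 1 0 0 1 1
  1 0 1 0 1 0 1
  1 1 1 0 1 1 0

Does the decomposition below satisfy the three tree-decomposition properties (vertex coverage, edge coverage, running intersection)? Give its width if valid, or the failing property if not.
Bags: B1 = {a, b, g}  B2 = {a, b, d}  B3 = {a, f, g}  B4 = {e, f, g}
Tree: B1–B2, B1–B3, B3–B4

No — vertex c appears in no bag.

A tree decomposition must satisfy three properties: every vertex lies in some bag; for every edge, both endpoints lie together in some bag; and for every vertex, the bags containing it form a connected subtree. Here vertex c appears in no bag, so the decomposition is invalid.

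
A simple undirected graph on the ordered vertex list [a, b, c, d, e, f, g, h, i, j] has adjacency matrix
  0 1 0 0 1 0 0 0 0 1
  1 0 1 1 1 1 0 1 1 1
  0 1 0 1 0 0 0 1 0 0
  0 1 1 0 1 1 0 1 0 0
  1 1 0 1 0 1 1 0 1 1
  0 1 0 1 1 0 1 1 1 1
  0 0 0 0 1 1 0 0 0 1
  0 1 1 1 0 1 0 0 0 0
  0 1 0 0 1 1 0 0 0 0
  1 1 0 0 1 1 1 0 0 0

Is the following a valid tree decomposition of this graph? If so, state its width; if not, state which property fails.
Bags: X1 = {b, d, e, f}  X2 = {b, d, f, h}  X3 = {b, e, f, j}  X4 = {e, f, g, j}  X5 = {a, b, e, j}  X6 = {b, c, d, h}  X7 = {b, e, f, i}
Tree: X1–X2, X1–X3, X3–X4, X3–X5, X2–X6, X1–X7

Every vertex of G appears in some bag (union = {a, b, c, d, e, f, g, h, i, j}); every edge is covered by a bag; and for each vertex v the set of bags containing v is connected in the bag tree. The decomposition is therefore valid. The largest bag has 4 vertices, so the width is 3.

Yes; width 3.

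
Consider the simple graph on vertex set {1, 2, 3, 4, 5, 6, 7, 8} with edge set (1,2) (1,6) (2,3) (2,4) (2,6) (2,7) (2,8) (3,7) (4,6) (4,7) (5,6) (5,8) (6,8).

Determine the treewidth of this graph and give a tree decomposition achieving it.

The largest bag has 3 vertices, giving width 2; this decomposition certifies tw(G) ≤ 2. On the other hand G contains the 3-clique {2, 3, 7}. A clique must lie in a single bag of any decomposition, so no decomposition can have width below 2. Therefore the treewidth is 2.

Treewidth 2.
One optimal decomposition is:
Bags: B1 = {2, 4, 7}  B2 = {2, 4, 6}  B3 = {2, 3, 7}  B4 = {2, 6, 8}  B5 = {1, 2, 6}  B6 = {5, 6, 8}
Tree: B1–B2, B1–B3, B2–B4, B4–B5, B4–B6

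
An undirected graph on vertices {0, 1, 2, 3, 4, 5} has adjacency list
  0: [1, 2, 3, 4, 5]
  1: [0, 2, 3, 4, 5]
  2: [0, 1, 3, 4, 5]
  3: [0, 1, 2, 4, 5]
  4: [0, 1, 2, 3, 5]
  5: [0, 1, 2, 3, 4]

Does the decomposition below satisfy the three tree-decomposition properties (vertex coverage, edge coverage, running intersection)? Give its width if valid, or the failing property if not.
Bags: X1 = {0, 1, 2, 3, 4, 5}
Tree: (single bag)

Yes; width 5.

Vertex coverage: the bags together contain {0, 1, 2, 3, 4, 5}, the full vertex set. Edge coverage: each edge of G has both endpoints in at least one bag. Running intersection: for every vertex, the bags containing it form a connected subtree. All three properties hold, so this is a valid tree decomposition of width max|bag| − 1 = 5, and hence tw(G) ≤ 5.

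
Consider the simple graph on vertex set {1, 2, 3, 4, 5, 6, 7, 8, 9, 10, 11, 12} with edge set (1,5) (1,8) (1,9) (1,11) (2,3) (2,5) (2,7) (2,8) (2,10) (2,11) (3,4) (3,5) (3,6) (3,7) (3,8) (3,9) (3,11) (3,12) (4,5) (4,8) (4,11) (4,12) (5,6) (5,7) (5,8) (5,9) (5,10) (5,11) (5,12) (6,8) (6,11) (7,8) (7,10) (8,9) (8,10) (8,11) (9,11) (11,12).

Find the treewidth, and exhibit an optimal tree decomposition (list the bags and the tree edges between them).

Treewidth 4.
Bags: B1 = {2, 3, 5, 8, 11}  B2 = {2, 3, 5, 7, 8}  B3 = {3, 5, 8, 9, 11}  B4 = {3, 4, 5, 8, 11}  B5 = {1, 5, 8, 9, 11}  B6 = {2, 5, 7, 8, 10}  B7 = {3, 5, 6, 8, 11}  B8 = {3, 4, 5, 11, 12}
Tree: B1–B2, B1–B3, B1–B4, B3–B5, B2–B6, B1–B7, B4–B8

The largest bag has 5 vertices, giving width 4; this decomposition certifies tw(G) ≤ 4. Conversely, {1, 5, 8, 9, 11} is a clique of size 5, and the vertices of any clique must share a bag in every tree decomposition; so some bag has ≥ 5 vertices and tw(G) ≥ 4. Therefore the treewidth is 4.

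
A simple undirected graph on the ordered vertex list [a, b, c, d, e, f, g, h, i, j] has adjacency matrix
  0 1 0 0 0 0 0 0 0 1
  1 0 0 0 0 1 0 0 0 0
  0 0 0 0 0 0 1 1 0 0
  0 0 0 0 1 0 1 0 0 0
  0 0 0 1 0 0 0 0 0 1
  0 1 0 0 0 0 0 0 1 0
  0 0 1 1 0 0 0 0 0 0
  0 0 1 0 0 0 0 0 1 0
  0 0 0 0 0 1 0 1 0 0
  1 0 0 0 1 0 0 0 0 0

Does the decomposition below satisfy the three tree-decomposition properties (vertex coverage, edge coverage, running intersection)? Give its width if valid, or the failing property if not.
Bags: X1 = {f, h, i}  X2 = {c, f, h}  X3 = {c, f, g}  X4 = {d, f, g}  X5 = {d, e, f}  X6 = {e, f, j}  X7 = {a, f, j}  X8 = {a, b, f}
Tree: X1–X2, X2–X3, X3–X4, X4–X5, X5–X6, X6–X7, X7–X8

Every vertex of G appears in some bag (union = {a, b, c, d, e, f, g, h, i, j}); every edge is covered by a bag; and for each vertex v the set of bags containing v is connected in the bag tree. The decomposition is therefore valid. The largest bag has 3 vertices, so the width is 2.

Yes; width 2.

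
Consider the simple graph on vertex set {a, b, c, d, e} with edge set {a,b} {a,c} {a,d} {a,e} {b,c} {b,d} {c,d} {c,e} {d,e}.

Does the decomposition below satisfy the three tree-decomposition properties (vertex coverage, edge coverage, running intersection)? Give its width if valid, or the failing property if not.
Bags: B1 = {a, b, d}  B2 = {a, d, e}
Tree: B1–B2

A tree decomposition must satisfy three properties: every vertex lies in some bag; for every edge, both endpoints lie together in some bag; and for every vertex, the bags containing it form a connected subtree. Here vertex c appears in no bag, so the decomposition is invalid.

No — vertex c appears in no bag.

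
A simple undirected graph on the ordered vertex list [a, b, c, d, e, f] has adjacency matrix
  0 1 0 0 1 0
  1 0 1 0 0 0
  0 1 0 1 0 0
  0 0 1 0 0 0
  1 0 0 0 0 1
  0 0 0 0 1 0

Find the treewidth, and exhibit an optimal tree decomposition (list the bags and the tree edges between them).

Treewidth 1.
One optimal decomposition is:
Bags: B1 = {c, d}  B2 = {b, c}  B3 = {a, b}  B4 = {a, e}  B5 = {e, f}
Tree: B1–B2, B2–B3, B3–B4, B4–B5

The largest bag has 2 vertices, giving width 1; this decomposition certifies tw(G) ≤ 1. Since G has at least one edge (e.g. d–c), it is not an edgeless graph, so tw(G) ≥ 1. Hence tw(G) = 1 exactly.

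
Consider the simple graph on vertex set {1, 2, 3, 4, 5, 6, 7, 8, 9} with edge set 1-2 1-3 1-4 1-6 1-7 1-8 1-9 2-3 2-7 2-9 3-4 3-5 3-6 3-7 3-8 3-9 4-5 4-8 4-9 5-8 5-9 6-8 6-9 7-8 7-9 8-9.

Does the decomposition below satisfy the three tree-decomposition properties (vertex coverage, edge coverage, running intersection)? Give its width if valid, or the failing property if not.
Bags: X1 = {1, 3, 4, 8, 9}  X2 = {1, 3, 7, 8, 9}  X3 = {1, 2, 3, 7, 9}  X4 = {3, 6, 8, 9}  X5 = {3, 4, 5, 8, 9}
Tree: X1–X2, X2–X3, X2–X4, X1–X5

No — edge (1,6) lies in no bag.

A tree decomposition must satisfy three properties: every vertex lies in some bag; for every edge, both endpoints lie together in some bag; and for every vertex, the bags containing it form a connected subtree. Here edge (1,6) lies in no bag, so the decomposition is invalid.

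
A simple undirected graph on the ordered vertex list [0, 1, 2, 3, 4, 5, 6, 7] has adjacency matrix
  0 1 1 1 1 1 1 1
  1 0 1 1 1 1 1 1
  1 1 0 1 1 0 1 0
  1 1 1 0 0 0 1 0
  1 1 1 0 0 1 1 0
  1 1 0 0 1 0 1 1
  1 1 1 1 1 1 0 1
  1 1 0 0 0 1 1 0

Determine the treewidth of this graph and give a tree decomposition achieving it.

Treewidth 4.
One such decomposition:
Bags: B1 = {0, 1, 2, 4, 6}  B2 = {0, 1, 4, 5, 6}  B3 = {0, 1, 5, 6, 7}  B4 = {0, 1, 2, 3, 6}
Tree: B1–B2, B2–B3, B1–B4

The largest bag has 5 vertices, giving width 4; this decomposition certifies tw(G) ≤ 4. For the lower bound, the 5 vertices {0, 1, 2, 3, 6} are pairwise adjacent, and any tree decomposition puts a clique entirely inside one bag — forcing width ≥ 4. Therefore the treewidth is 4.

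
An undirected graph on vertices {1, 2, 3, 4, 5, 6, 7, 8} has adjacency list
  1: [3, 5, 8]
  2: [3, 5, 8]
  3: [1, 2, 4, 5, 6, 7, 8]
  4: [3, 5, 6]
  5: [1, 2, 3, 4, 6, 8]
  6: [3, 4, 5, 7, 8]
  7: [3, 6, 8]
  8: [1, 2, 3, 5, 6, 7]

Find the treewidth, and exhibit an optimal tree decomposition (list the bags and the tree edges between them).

The largest bag has 4 vertices, giving width 3; this decomposition certifies tw(G) ≤ 3. Conversely, {1, 3, 5, 8} is a clique of size 4, and the vertices of any clique must share a bag in every tree decomposition; so some bag has ≥ 4 vertices and tw(G) ≥ 3. Combining the bounds, tw(G) = 3.

Treewidth 3.
Bags: B1 = {3, 4, 5, 6}  B2 = {3, 5, 6, 8}  B3 = {3, 6, 7, 8}  B4 = {2, 3, 5, 8}  B5 = {1, 3, 5, 8}
Tree: B1–B2, B2–B3, B2–B4, B2–B5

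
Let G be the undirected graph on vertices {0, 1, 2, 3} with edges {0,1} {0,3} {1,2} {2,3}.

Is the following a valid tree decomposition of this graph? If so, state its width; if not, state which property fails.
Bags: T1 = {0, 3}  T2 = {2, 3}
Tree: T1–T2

A tree decomposition must satisfy three properties: every vertex lies in some bag; for every edge, both endpoints lie together in some bag; and for every vertex, the bags containing it form a connected subtree. Here vertex 1 appears in no bag, so the decomposition is invalid.

No — vertex 1 appears in no bag.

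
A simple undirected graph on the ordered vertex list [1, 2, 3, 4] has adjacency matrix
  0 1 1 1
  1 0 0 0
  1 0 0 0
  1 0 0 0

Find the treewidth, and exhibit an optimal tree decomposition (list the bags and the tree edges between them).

Treewidth 1.
Bags: B1 = {1, 4}  B2 = {1, 2}  B3 = {1, 3}
Tree: B1–B2, B1–B3

The largest bag has 2 vertices, giving width 1; this decomposition certifies tw(G) ≤ 1. Any graph with an edge has treewidth ≥ 1, and G has the edge 4–1. The upper and lower bounds meet at 1, so that is the treewidth.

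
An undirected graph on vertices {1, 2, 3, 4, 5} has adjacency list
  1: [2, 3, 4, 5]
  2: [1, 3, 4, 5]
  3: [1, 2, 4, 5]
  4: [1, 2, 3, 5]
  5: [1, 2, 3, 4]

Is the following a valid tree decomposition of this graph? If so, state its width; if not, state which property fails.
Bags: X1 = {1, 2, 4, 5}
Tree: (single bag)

No — vertex 3 appears in no bag.

A tree decomposition must satisfy three properties: every vertex lies in some bag; for every edge, both endpoints lie together in some bag; and for every vertex, the bags containing it form a connected subtree. Here vertex 3 appears in no bag, so the decomposition is invalid.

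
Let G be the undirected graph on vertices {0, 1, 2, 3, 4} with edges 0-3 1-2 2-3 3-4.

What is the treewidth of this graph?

A width-1 tree decomposition is:
Bags: B1 = {2, 3}  B2 = {1, 2}  B3 = {3, 4}  B4 = {0, 3}
Tree: B1–B2, B1–B3, B1–B4
Each bag holds 2 vertices, so the decomposition has width 1, which upper-bounds the treewidth. Since G has at least one edge (e.g. 2–3), it is not an edgeless graph, so tw(G) ≥ 1. Combining the bounds, tw(G) = 1.

1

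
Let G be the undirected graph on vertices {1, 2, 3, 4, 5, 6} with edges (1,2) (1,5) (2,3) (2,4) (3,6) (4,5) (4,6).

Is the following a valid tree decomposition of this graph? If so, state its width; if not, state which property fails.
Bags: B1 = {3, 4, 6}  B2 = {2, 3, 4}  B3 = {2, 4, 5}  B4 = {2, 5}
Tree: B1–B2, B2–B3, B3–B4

A tree decomposition must satisfy three properties: every vertex lies in some bag; for every edge, both endpoints lie together in some bag; and for every vertex, the bags containing it form a connected subtree. Here vertex 1 appears in no bag, so the decomposition is invalid.

No — vertex 1 appears in no bag.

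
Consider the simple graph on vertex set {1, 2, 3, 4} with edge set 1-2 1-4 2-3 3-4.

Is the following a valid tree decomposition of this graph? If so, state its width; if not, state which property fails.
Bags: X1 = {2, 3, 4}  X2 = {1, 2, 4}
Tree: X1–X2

Vertex coverage: the bags together contain {1, 2, 3, 4}, the full vertex set. Edge coverage: each edge of G has both endpoints in at least one bag. Running intersection: for every vertex, the bags containing it form a connected subtree. All three properties hold, so this is a valid tree decomposition of width max|bag| − 1 = 2, and hence tw(G) ≤ 2.

Yes; width 2.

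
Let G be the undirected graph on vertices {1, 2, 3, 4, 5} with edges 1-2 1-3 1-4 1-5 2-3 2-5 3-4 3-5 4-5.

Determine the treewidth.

3

A width-3 tree decomposition is:
Bags: B1 = {1, 3, 4, 5}  B2 = {1, 2, 3, 5}
Tree: B1–B2
Each bag holds 4 vertices, so the decomposition has width 3, which upper-bounds the treewidth. On the other hand G contains the 4-clique {1, 2, 3, 5}. A clique must lie in a single bag of any decomposition, so no decomposition can have width below 3. Hence tw(G) = 3 exactly.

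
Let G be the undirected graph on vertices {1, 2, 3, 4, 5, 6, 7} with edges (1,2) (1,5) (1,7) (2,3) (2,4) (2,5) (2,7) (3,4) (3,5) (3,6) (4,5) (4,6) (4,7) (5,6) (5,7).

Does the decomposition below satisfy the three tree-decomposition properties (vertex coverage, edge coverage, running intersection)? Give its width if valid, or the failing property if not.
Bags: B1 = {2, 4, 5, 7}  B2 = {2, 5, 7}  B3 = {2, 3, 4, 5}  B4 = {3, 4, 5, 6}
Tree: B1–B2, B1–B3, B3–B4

A tree decomposition must satisfy three properties: every vertex lies in some bag; for every edge, both endpoints lie together in some bag; and for every vertex, the bags containing it form a connected subtree. Here vertex 1 appears in no bag, so the decomposition is invalid.

No — vertex 1 appears in no bag.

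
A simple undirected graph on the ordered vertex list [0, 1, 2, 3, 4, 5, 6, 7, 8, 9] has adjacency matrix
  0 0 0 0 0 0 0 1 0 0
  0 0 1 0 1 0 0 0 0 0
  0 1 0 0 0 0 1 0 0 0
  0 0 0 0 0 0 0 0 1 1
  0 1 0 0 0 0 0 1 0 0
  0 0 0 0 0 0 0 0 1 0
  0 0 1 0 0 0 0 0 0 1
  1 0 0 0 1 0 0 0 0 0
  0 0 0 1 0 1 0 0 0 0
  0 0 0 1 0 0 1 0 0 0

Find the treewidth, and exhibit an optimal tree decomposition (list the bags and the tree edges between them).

Treewidth 1.
One such decomposition:
Bags: B1 = {0, 7}  B2 = {4, 7}  B3 = {1, 4}  B4 = {1, 2}  B5 = {2, 6}  B6 = {6, 9}  B7 = {3, 9}  B8 = {3, 8}  B9 = {5, 8}
Tree: B1–B2, B2–B3, B3–B4, B4–B5, B5–B6, B6–B7, B7–B8, B8–B9

Each bag holds 2 vertices, so the decomposition has width 1, which upper-bounds the treewidth. G has an edge, so its treewidth is at least 1. Combining the bounds, tw(G) = 1.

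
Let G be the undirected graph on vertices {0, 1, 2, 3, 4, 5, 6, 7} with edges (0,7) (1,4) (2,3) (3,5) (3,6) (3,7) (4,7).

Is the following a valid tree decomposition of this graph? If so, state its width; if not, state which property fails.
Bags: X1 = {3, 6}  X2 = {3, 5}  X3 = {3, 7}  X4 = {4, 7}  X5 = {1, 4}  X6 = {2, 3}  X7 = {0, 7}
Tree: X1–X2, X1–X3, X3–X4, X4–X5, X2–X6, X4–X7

Yes; width 1.

Checking the three conditions: (i) the bags cover all of {0, 1, 2, 3, 4, 5, 6, 7}; (ii) for each edge, some bag contains both endpoints; (iii) the bags containing any fixed vertex form a subtree. All hold, so the decomposition is valid with width 2 − 1 = 1.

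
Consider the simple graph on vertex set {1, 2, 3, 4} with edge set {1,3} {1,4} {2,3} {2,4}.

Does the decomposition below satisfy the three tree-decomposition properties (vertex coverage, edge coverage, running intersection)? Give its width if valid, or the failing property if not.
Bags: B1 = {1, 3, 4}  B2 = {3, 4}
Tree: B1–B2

A tree decomposition must satisfy three properties: every vertex lies in some bag; for every edge, both endpoints lie together in some bag; and for every vertex, the bags containing it form a connected subtree. Here vertex 2 appears in no bag, so the decomposition is invalid.

No — vertex 2 appears in no bag.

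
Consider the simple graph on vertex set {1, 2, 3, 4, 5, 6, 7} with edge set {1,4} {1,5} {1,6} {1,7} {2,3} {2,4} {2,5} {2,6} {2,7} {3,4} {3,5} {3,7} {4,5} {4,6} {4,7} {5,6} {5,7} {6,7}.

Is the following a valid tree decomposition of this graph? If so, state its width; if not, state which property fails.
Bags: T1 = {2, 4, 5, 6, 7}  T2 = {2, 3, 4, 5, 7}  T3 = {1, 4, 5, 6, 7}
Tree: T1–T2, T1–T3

Yes; width 4.

Checking the three conditions: (i) the bags cover all of {1, 2, 3, 4, 5, 6, 7}; (ii) for each edge, some bag contains both endpoints; (iii) the bags containing any fixed vertex form a subtree. All hold, so the decomposition is valid with width 5 − 1 = 4.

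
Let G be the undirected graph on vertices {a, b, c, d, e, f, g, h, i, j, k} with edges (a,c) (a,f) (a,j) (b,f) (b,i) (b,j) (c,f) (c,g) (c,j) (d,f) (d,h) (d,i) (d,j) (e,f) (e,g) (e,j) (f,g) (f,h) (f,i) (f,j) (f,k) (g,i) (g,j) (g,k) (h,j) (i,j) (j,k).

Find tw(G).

3

A width-3 tree decomposition is:
Bags: B1 = {d, f, i, j}  B2 = {f, g, i, j}  B3 = {b, f, i, j}  B4 = {c, f, g, j}  B5 = {a, c, f, j}  B6 = {f, g, j, k}  B7 = {e, f, g, j}  B8 = {d, f, h, j}
Tree: B1–B2, B2–B3, B2–B4, B4–B5, B4–B6, B4–B7, B1–B8
Every bag has size at most 4, so the width is 4 − 1 = 3 and tw(G) ≤ 3. On the other hand G contains the 4-clique {d, f, h, j}. A clique must lie in a single bag of any decomposition, so no decomposition can have width below 3. Therefore the treewidth is 3.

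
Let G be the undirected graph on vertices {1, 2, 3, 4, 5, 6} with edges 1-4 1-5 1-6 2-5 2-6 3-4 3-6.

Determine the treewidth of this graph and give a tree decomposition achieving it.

Each bag holds 3 vertices, so the decomposition has width 2, which upper-bounds the treewidth. For the lower bound, G contains the cycle 4–3–6–1–4, so G is not a forest; only forests have treewidth ≤ 1, hence tw(G) ≥ 2. Combining the bounds, tw(G) = 2.

Treewidth 2.
One optimal decomposition is:
Bags: B1 = {1, 3, 4}  B2 = {1, 3, 6}  B3 = {1, 5, 6}  B4 = {2, 5, 6}
Tree: B1–B2, B2–B3, B3–B4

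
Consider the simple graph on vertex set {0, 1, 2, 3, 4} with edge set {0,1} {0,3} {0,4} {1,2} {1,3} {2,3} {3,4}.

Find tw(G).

2

A width-2 tree decomposition is:
Bags: B1 = {1, 2, 3}  B2 = {0, 1, 3}  B3 = {0, 3, 4}
Tree: B1–B2, B2–B3
Each bag holds 3 vertices, so the decomposition has width 2, which upper-bounds the treewidth. Conversely, {0, 1, 3} is a clique of size 3, and the vertices of any clique must share a bag in every tree decomposition; so some bag has ≥ 3 vertices and tw(G) ≥ 2. Hence tw(G) = 2 exactly.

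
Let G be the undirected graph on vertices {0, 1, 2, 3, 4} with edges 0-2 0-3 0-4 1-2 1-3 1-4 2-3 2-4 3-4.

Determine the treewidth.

3

A width-3 tree decomposition is:
Bags: B1 = {1, 2, 3, 4}  B2 = {0, 2, 3, 4}
Tree: B1–B2
The largest bag has 4 vertices, giving width 3; this decomposition certifies tw(G) ≤ 3. On the other hand G contains the 4-clique {0, 2, 3, 4}. A clique must lie in a single bag of any decomposition, so no decomposition can have width below 3. Hence tw(G) = 3 exactly.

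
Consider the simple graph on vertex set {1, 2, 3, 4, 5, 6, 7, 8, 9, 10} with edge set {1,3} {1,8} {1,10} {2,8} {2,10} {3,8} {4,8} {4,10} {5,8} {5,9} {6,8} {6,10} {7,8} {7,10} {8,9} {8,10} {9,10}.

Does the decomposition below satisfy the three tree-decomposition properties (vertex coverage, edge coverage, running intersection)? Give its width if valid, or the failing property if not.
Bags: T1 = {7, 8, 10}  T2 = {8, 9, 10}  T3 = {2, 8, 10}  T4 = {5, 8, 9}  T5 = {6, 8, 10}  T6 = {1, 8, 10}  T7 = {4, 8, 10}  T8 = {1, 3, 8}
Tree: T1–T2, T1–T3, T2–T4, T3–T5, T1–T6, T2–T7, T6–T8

Yes; width 2.

Checking the three conditions: (i) the bags cover all of {1, 2, 3, 4, 5, 6, 7, 8, 9, 10}; (ii) for each edge, some bag contains both endpoints; (iii) the bags containing any fixed vertex form a subtree. All hold, so the decomposition is valid with width 3 − 1 = 2.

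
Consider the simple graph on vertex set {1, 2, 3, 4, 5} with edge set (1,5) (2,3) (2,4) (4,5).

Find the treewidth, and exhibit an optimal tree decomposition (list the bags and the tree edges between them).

Every bag has size at most 2, so the width is 2 − 1 = 1 and tw(G) ≤ 1. Any graph with an edge has treewidth ≥ 1, and G has the edge 5–4. Therefore the treewidth is 1.

Treewidth 1.
One such decomposition:
Bags: B1 = {4, 5}  B2 = {2, 4}  B3 = {1, 5}  B4 = {2, 3}
Tree: B1–B2, B1–B3, B2–B4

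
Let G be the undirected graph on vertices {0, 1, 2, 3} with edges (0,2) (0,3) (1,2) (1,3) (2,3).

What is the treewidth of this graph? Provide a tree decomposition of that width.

Treewidth 2.
Bags: B1 = {1, 2, 3}  B2 = {0, 2, 3}
Tree: B1–B2

Each bag holds 3 vertices, so the decomposition has width 2, which upper-bounds the treewidth. For the lower bound, the 3 vertices {0, 2, 3} are pairwise adjacent, and any tree decomposition puts a clique entirely inside one bag — forcing width ≥ 2. Combining the bounds, tw(G) = 2.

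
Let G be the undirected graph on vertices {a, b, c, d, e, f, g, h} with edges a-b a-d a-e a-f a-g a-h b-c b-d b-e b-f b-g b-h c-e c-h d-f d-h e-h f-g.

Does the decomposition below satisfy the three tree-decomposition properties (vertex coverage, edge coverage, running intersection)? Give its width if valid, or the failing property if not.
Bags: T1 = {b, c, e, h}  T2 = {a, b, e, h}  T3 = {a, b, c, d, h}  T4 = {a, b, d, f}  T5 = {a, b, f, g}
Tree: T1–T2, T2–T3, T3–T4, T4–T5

No — bags containing vertex c are not connected in the tree.

A tree decomposition must satisfy three properties: every vertex lies in some bag; for every edge, both endpoints lie together in some bag; and for every vertex, the bags containing it form a connected subtree. Here bags containing vertex c are not connected in the tree, so the decomposition is invalid.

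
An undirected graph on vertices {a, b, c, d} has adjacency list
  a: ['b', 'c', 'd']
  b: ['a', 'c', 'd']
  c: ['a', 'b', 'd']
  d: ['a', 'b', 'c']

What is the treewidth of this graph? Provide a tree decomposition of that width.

A single bag containing all 4 vertices is trivially a valid decomposition of width 3. Conversely, {a, b, c, d} is a clique of size 4, and the vertices of any clique must share a bag in every tree decomposition; so some bag has ≥ 4 vertices and tw(G) ≥ 3. The upper and lower bounds meet at 3, so that is the treewidth.

Treewidth 3.
One optimal decomposition is:
Bags: B1 = {a, b, c, d}
Tree: (single bag)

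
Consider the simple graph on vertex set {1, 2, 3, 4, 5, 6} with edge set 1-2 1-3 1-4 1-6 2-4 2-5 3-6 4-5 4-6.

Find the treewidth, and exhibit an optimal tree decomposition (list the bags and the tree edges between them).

The largest bag has 3 vertices, giving width 2; this decomposition certifies tw(G) ≤ 2. On the other hand G contains the 3-clique {1, 3, 6}. A clique must lie in a single bag of any decomposition, so no decomposition can have width below 2. Combining the bounds, tw(G) = 2.

Treewidth 2.
One optimal decomposition is:
Bags: B1 = {1, 4, 6}  B2 = {1, 2, 4}  B3 = {2, 4, 5}  B4 = {1, 3, 6}
Tree: B1–B2, B2–B3, B1–B4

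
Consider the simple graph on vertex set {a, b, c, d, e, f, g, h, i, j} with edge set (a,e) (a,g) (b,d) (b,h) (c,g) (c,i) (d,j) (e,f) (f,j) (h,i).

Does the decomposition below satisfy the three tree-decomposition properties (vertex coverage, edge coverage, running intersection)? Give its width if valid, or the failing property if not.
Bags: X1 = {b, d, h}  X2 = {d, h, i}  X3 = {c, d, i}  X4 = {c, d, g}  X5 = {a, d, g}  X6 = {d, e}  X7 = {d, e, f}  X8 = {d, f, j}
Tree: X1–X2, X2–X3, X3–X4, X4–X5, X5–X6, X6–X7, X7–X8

No — edge (a,e) lies in no bag.

A tree decomposition must satisfy three properties: every vertex lies in some bag; for every edge, both endpoints lie together in some bag; and for every vertex, the bags containing it form a connected subtree. Here edge (a,e) lies in no bag, so the decomposition is invalid.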